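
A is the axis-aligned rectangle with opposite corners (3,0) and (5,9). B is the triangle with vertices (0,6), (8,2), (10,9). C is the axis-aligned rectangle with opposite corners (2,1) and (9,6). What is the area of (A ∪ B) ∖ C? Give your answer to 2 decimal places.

20.35

|A ∪ B| = 43.6.
|(A ∪ B) ∩ C| = 23.25.
|(A ∪ B) ∖ C| = 43.6 − 23.25 = 20.35.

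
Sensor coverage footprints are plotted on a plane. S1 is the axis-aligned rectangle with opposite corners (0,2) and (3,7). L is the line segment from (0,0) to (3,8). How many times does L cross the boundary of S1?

2

The segment meets the boundary at (2.625,7), (0.75,2).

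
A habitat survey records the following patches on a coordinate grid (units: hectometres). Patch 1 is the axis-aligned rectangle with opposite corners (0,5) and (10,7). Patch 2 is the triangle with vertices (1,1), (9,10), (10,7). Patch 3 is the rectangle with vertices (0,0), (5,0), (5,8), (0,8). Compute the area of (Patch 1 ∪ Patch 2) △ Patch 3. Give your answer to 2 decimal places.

43.28

|Patch 1 ∪ Patch 2| = 30.3889.
|(Patch 1 ∪ Patch 2) ∩ Patch 3| = 13.5556.
|(Patch 1 ∪ Patch 2) △ Patch 3| = 30.3889 + 40 − 27.1111 = 43.28.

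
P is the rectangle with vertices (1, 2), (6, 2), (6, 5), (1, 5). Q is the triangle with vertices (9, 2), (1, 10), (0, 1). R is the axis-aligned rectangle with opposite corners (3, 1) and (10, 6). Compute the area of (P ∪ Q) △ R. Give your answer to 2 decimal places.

39.00

|P ∪ Q| = 40.
|(P ∪ Q) ∩ R| = 18.
|(P ∪ Q) △ R| = 40 + 35 − 36 = 39.00.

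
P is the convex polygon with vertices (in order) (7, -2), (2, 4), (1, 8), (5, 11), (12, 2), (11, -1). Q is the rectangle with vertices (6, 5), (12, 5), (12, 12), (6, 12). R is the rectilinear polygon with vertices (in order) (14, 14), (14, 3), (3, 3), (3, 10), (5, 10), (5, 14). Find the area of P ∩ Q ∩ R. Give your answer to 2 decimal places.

The intersection is the polygon with vertices (6,5), (6,9.714), (9.667,5).
By the shoelace formula its area is 8.64.

8.64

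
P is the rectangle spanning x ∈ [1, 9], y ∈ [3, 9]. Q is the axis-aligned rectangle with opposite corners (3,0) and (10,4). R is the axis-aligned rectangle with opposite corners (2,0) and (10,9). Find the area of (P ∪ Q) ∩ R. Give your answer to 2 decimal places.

64.00

The region (P ∪ Q) ∩ R is the polygon with vertices (9,9), (9,4), (10,4), (10,0), (3,0), (3,3), (2,3), (2,9).
By the shoelace formula its area is 64.00.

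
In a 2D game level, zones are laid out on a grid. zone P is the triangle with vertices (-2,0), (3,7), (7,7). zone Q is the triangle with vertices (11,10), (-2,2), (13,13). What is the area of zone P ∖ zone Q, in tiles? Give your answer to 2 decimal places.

|zone P| = 14, |zone P∩zone Q| = 2.8161.
|zone P ∖ zone Q| = |zone P| − |zone P∩zone Q| = 14 − 2.8161 = 11.18.

11.18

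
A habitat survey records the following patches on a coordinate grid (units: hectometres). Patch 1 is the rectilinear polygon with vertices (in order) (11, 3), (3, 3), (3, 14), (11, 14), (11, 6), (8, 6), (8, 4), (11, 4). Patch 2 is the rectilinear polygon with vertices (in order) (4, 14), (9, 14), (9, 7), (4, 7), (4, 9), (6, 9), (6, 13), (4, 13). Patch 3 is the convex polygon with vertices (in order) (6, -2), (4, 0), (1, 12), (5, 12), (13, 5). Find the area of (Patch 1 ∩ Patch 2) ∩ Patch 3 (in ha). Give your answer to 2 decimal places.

12.44

The region (Patch 1 ∩ Patch 2) ∩ Patch 3 is the polygon with vertices (9,7), (4,7), (4,9), (6,9), (6,11.125), (9,8.5).
By the shoelace formula its area is 12.44.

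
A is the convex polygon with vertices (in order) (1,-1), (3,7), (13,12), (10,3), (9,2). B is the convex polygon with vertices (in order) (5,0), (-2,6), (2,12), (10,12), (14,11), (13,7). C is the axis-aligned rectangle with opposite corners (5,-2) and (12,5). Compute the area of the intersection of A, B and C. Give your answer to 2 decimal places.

14.03

The intersection is the polygon with vertices (10.647,4.941), (6,0.875), (5,0.5), (5,5), (10.667,5).
By the shoelace formula its area is 14.03.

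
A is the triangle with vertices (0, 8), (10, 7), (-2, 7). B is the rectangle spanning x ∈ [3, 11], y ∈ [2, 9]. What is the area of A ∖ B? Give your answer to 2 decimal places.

|A| = 6, |A∩B| = 2.45.
|A ∖ B| = |A| − |A∩B| = 6 − 2.45 = 3.55.

3.55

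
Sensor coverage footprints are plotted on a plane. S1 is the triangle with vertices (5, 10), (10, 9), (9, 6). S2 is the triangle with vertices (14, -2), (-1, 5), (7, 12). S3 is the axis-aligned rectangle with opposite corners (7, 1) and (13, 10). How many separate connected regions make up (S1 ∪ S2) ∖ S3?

(S1 ∪ S2) ∖ S3 splits into 2 disjoint pieces (area 7.3929, area 43.9333).

2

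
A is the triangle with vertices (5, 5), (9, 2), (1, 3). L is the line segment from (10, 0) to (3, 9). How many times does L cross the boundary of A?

The segment meets the boundary at (7.667,3), (8.385,2.077).

2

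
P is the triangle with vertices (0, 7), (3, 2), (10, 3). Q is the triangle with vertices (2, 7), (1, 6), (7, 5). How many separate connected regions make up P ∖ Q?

P ∖ Q is a single connected region.

1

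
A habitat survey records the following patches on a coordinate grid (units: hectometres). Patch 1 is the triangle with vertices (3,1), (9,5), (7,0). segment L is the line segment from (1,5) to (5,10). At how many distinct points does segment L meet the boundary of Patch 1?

The segment lies entirely outside Patch 1 and never meets its boundary.

0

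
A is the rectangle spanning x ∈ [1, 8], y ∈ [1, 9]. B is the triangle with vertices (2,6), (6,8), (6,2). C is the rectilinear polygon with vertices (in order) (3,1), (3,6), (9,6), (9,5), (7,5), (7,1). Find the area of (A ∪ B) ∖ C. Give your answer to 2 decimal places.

|A ∪ B| = 56.
|(A ∪ B) ∩ C| = 21.
|(A ∪ B) ∖ C| = 56 − 21 = 35.00.

35.00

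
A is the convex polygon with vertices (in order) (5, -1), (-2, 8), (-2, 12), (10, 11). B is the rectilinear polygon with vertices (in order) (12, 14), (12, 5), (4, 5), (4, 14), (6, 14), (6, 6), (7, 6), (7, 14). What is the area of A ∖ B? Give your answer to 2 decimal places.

63.79

|A| = 88.5, |A∩B| = 24.7083.
|A ∖ B| = |A| − |A∩B| = 88.5 − 24.7083 = 63.79.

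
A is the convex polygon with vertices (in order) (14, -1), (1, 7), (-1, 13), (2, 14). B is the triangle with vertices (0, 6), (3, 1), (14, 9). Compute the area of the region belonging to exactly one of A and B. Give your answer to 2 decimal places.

70.67

|A| = 59.5, |B| = 39.5, |A∩B| = 14.1663.
|A △ B| = |A| + |B| − 2·|A∩B| = 59.5 + 39.5 − 28.3327 = 70.67.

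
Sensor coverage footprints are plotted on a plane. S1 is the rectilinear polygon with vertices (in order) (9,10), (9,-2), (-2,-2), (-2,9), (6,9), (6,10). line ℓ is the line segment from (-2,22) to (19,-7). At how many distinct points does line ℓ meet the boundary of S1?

2

The segment meets the boundary at (9,6.81), (6.69,10).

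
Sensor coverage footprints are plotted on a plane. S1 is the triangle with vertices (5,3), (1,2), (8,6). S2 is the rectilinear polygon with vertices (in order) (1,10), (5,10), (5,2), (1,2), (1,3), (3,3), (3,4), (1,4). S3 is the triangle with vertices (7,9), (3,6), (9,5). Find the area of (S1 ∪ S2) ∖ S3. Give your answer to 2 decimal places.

29.94

|S1 ∪ S2| = 31.9464.
|(S1 ∪ S2) ∩ S3| = 2.0061.
|(S1 ∪ S2) ∖ S3| = 31.9464 − 2.0061 = 29.94.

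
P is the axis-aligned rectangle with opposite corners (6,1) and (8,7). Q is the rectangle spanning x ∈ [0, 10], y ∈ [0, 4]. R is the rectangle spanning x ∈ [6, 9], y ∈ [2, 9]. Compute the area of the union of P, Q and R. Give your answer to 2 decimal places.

55.00

By inclusion–exclusion:
Individual areas: |P| = 12, |Q| = 40, |R| = 21.
|P∩Q|: x∈[6,8], y∈[1,4] → 2·3 = 6.
|P∩R|: x∈[6,8], y∈[2,7] → 2·5 = 10.
|Q∩R|: x∈[6,9], y∈[2,4] → 3·2 = 6.
|P∩Q∩R| = 4.
|P ∪ Q ∪ R| = 73 − 22 + 4 = 55.00.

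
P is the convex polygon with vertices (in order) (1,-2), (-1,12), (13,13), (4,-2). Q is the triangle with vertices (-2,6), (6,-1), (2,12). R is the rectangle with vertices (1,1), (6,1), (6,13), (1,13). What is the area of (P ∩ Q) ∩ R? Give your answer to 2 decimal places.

The region (P ∩ Q) ∩ R is the polygon with vertices (2,12), (5.385,1), (3.714,1), (1,3.375), (1,10.5).
By the shoelace formula its area is 25.64.

25.64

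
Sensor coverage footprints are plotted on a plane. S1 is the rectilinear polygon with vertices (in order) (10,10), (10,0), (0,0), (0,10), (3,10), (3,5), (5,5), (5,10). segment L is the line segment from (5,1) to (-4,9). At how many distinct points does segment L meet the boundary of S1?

The segment meets the boundary at (0,5.444).

1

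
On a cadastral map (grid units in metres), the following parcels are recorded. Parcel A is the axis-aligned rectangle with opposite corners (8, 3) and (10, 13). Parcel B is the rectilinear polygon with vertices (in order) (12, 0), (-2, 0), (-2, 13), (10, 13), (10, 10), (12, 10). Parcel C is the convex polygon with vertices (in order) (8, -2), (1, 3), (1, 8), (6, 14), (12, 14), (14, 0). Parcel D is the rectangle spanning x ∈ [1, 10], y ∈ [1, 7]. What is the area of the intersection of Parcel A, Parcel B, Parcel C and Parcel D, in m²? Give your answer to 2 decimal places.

The intersection is the polygon with vertices (8,7), (10,7), (10,3), (8,3).
By the shoelace formula its area is 8.00.

8.00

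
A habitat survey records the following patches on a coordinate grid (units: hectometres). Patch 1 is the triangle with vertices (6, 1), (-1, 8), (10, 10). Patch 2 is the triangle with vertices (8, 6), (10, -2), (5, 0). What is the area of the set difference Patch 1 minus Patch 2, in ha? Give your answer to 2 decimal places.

43.81

|Patch 1| = 45.5, |Patch 1∩Patch 2| = 1.6867.
|Patch 1 ∖ Patch 2| = |Patch 1| − |Patch 1∩Patch 2| = 45.5 − 1.6867 = 43.81.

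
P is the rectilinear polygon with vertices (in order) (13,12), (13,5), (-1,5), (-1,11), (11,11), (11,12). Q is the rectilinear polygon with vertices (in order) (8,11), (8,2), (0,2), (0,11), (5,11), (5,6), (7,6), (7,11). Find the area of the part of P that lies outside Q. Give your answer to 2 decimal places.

48.00

|P| = 86, |P∩Q| = 38.
|P ∖ Q| = |P| − |P∩Q| = 86 − 38 = 48.00.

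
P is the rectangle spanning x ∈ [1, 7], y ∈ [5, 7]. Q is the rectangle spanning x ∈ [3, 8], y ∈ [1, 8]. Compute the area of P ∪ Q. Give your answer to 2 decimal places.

By inclusion–exclusion:
Individual areas: |P| = 12, |Q| = 35.
|P∩Q|: x∈[3,7], y∈[5,7] → 4·2 = 8.
|P ∪ Q| = 47 − 8 = 39.00.

39.00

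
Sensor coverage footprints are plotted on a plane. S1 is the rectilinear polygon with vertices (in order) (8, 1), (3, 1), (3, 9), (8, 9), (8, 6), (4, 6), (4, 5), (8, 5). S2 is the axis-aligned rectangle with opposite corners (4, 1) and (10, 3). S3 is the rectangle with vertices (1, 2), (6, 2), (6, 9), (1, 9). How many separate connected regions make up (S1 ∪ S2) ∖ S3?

2

(S1 ∪ S2) ∖ S3 splits into 2 disjoint pieces (area 15, area 6).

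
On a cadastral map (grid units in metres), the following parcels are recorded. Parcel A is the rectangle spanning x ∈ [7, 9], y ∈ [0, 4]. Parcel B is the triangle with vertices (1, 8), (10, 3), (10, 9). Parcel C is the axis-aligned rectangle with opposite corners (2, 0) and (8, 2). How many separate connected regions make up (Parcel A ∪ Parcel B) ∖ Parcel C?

1

(Parcel A ∪ Parcel B) ∖ Parcel C is a single connected region.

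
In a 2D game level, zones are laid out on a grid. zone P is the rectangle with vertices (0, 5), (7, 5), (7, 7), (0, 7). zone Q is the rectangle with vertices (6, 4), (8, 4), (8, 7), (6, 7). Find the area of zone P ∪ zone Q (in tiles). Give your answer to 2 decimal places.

By inclusion–exclusion:
Individual areas: |zone P| = 14, |zone Q| = 6.
|zone P∩zone Q|: x∈[6,7], y∈[5,7] → 1·2 = 2.
|zone P ∪ zone Q| = 20 − 2 = 18.00.

18.00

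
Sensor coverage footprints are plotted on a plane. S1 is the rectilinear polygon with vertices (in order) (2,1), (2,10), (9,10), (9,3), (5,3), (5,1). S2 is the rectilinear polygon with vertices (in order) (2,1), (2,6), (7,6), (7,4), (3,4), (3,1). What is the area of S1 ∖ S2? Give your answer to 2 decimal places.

42.00

|S1| = 55, |S1∩S2| = 13.
|S1 ∖ S2| = |S1| − |S1∩S2| = 55 − 13 = 42.00.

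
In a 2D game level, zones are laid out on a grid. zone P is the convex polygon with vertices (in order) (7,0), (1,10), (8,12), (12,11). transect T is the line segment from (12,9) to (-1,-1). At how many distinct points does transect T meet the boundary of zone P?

The segment meets the boundary at (4.884,3.526), (10.602,7.925).

2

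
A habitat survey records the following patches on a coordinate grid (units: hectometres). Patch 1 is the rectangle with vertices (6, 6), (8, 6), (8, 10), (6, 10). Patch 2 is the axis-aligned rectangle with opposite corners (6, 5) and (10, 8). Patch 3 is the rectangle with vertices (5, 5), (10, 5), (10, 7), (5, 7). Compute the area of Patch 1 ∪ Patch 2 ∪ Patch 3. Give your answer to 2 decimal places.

18.00

By inclusion–exclusion:
Individual areas: |Patch 1| = 8, |Patch 2| = 12, |Patch 3| = 10.
|Patch 1∩Patch 2|: x∈[6,8], y∈[6,8] → 2·2 = 4.
|Patch 1∩Patch 3|: x∈[6,8], y∈[6,7] → 2·1 = 2.
|Patch 2∩Patch 3|: x∈[6,10], y∈[5,7] → 4·2 = 8.
|Patch 1∩Patch 2∩Patch 3| = 2.
|Patch 1 ∪ Patch 2 ∪ Patch 3| = 30 − 14 + 2 = 18.00.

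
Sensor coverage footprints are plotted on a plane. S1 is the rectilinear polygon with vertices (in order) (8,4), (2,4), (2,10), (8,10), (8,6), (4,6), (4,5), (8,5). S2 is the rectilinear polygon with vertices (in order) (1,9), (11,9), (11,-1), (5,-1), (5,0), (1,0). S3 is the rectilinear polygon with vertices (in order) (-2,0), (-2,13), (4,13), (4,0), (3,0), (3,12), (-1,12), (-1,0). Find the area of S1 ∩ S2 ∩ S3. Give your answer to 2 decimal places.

The intersection is the polygon with vertices (4,9), (4,6), (4,5), (4,4), (3,4), (3,9).
By the shoelace formula its area is 5.00.

5.00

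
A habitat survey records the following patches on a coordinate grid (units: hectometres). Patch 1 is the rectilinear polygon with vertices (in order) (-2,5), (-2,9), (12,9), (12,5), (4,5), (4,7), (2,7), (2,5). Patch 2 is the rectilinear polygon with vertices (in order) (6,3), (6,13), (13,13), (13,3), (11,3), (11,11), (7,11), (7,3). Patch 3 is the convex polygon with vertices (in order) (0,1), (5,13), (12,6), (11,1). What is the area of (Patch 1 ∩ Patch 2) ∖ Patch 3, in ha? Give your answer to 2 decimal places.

2.60

|Patch 1 ∩ Patch 2| = 8.
|(Patch 1 ∩ Patch 2) ∩ Patch 3| = 5.4.
|(Patch 1 ∩ Patch 2) ∖ Patch 3| = 8 − 5.4 = 2.60.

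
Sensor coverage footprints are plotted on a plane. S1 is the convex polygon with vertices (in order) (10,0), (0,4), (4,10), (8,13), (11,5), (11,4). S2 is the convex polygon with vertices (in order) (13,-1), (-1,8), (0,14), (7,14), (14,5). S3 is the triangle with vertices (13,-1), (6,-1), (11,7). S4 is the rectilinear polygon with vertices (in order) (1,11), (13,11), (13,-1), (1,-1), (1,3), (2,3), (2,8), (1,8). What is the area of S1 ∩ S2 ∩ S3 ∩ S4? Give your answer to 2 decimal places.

The intersection is the polygon with vertices (11,4), (10.2,0.8), (8.006,2.21), (10.531,6.25), (11,5).
By the shoelace formula its area is 8.10.

8.10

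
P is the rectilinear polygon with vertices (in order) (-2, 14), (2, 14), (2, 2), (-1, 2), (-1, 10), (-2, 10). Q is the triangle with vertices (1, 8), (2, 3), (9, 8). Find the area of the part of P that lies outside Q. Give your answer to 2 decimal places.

37.50

|P| = 40, |P∩Q| = 2.5.
|P ∖ Q| = |P| − |P∩Q| = 40 − 2.5 = 37.50.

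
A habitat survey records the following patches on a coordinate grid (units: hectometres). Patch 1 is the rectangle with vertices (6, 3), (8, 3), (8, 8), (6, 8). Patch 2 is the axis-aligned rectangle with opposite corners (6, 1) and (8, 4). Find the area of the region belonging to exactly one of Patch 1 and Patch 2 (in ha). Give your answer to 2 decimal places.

12.00

|Patch 1∩Patch 2|: x∈[6,8], y∈[3,4] → 2·1 = 2.
|Patch 1 △ Patch 2| = |Patch 1| + |Patch 2| − 2·|Patch 1∩Patch 2| = 10 + 6 − 4 = 12.00.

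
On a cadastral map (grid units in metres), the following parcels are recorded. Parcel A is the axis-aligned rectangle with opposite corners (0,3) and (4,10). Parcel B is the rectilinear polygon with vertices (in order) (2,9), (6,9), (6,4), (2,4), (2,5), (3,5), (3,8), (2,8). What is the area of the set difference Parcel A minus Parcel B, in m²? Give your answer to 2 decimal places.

21.00

|Parcel A| = 28, |Parcel A∩Parcel B| = 7.
|Parcel A ∖ Parcel B| = |Parcel A| − |Parcel A∩Parcel B| = 28 − 7 = 21.00.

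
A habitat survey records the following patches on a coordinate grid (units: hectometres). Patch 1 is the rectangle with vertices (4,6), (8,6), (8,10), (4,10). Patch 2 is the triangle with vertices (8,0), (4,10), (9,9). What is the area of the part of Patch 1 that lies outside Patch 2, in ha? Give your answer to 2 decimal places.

|Patch 1| = 16, |Patch 1∩Patch 2| = 11.2.
|Patch 1 ∖ Patch 2| = |Patch 1| − |Patch 1∩Patch 2| = 16 − 11.2 = 4.80.

4.80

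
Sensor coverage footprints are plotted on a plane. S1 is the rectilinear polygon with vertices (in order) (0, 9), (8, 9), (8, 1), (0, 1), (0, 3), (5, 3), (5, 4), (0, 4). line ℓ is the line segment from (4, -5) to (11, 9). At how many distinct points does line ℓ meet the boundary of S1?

2

The segment meets the boundary at (8,3), (7,1).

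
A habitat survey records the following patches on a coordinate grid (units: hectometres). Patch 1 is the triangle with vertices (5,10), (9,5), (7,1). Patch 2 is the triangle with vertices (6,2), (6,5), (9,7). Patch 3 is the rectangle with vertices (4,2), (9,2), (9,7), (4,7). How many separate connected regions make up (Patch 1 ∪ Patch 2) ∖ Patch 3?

2

(Patch 1 ∪ Patch 2) ∖ Patch 3 splits into 2 disjoint pieces (area 0.3611, area 2.6).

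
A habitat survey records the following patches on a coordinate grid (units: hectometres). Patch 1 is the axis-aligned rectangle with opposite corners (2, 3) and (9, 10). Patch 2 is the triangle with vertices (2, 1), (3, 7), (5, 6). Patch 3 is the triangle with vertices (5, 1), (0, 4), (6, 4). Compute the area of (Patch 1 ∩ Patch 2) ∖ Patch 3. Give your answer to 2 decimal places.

|Patch 1 ∩ Patch 2| = 5.6333.
|(Patch 1 ∩ Patch 2) ∩ Patch 3| = 1.0833.
|(Patch 1 ∩ Patch 2) ∖ Patch 3| = 5.6333 − 1.0833 = 4.55.

4.55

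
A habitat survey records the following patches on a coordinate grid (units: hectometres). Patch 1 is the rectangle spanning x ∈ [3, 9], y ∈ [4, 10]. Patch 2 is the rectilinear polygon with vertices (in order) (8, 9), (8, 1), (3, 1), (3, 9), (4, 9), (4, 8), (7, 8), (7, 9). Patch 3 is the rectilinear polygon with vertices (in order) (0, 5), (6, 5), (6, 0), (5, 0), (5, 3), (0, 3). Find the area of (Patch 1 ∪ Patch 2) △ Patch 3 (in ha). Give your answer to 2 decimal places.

|Patch 1 ∪ Patch 2| = 51.
|(Patch 1 ∪ Patch 2) ∩ Patch 3| = 8.
|(Patch 1 ∪ Patch 2) △ Patch 3| = 51 + 15 − 16 = 50.00.

50.00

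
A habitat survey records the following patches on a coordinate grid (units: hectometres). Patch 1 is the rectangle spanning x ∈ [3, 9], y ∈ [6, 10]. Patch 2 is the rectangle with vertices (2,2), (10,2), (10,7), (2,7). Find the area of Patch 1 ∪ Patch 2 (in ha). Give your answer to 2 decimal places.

58.00

By inclusion–exclusion:
Individual areas: |Patch 1| = 24, |Patch 2| = 40.
|Patch 1∩Patch 2|: x∈[3,9], y∈[6,7] → 6·1 = 6.
|Patch 1 ∪ Patch 2| = 64 − 6 = 58.00.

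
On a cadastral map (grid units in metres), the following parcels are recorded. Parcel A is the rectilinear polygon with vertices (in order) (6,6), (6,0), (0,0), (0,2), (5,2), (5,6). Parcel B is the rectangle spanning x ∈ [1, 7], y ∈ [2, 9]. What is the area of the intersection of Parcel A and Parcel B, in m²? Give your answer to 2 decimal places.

4.00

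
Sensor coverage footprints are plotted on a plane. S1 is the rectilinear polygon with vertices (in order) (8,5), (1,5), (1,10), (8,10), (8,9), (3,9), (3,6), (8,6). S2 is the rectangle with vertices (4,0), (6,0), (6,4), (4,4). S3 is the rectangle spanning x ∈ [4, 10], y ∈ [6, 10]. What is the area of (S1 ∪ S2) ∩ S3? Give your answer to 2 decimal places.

4.00

|S1 ∪ S2| = 28.
|(S1 ∪ S2) ∩ S3| = 4.00.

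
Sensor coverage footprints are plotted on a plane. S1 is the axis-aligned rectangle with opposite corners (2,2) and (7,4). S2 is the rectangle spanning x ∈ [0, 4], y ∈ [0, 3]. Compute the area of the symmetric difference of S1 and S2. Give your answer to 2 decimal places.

18.00

|S1∩S2|: x∈[2,4], y∈[2,3] → 2·1 = 2.
|S1 △ S2| = |S1| + |S2| − 2·|S1∩S2| = 10 + 12 − 4 = 18.00.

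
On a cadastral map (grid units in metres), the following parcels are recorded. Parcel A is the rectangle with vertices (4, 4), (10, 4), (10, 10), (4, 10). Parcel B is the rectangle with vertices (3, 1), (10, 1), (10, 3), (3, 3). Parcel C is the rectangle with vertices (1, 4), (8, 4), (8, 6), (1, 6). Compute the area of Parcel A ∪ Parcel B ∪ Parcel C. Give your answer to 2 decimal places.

By inclusion–exclusion:
Individual areas: |Parcel A| = 36, |Parcel B| = 14, |Parcel C| = 14.
|Parcel A∩Parcel B| = 0 (no overlap).
|Parcel A∩Parcel C|: x∈[4,8], y∈[4,6] → 4·2 = 8.
|Parcel B∩Parcel C| = 0 (no overlap).
|Parcel A∩Parcel B∩Parcel C| = 0.
|Parcel A ∪ Parcel B ∪ Parcel C| = 64 − 8 + 0 = 56.00.

56.00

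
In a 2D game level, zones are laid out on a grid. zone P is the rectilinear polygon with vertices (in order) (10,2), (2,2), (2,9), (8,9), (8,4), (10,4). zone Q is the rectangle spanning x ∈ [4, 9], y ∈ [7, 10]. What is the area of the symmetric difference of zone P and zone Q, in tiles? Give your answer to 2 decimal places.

|zone P| = 46, |zone Q| = 15, |zone P∩zone Q| = 8.
|zone P △ zone Q| = |zone P| + |zone Q| − 2·|zone P∩zone Q| = 46 + 15 − 16 = 45.00.

45.00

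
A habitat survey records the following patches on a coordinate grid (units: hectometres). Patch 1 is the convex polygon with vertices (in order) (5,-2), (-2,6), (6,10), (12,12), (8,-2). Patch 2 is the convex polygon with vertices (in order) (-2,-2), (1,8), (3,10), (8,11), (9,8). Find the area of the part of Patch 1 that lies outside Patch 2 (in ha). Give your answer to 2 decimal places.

60.59

|Patch 1| = 102, |Patch 1∩Patch 2| = 41.4099.
|Patch 1 ∖ Patch 2| = |Patch 1| − |Patch 1∩Patch 2| = 102 − 41.4099 = 60.59.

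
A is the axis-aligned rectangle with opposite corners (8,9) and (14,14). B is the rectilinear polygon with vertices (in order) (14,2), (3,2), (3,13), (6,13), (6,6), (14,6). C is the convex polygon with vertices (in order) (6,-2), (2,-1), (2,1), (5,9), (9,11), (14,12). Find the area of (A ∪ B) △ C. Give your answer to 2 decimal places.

|A ∪ B| = 95.
|(A ∪ B) ∩ C| = 41.3095.
|(A ∪ B) △ C| = 95 + 78.5 − 82.619 = 90.88.

90.88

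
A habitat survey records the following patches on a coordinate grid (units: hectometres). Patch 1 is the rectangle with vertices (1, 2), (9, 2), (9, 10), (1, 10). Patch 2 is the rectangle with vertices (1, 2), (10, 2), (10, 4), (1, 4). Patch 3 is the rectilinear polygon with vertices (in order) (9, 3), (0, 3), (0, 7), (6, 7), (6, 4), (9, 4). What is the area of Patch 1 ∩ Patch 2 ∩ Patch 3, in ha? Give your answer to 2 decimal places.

8.00

The intersection is the polygon with vertices (1,4), (6,4), (9,4), (9,3), (1,3).
By the shoelace formula its area is 8.00.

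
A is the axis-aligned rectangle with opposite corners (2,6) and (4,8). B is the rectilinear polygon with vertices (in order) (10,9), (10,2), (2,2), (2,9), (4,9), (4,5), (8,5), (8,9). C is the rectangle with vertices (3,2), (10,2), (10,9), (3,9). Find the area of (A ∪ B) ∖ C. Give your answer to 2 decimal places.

|A ∪ B| = 40.
|(A ∪ B) ∩ C| = 33.
|(A ∪ B) ∖ C| = 40 − 33 = 7.00.

7.00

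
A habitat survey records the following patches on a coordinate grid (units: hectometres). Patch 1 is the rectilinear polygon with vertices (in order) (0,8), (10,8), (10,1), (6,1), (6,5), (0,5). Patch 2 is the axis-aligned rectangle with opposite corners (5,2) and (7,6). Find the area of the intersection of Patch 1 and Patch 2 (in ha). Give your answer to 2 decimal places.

The intersection is the polygon with vertices (6,5), (5,5), (5,6), (7,6), (7,2), (6,2).
By the shoelace formula its area is 5.00.

5.00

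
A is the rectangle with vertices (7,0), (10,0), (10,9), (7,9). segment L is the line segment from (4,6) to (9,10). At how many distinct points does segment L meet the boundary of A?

The segment meets the boundary at (7,8.4), (7.75,9).

2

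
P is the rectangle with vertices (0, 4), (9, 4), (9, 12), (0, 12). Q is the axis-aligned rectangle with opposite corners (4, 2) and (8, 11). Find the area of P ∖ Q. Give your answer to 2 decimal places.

|P∩Q|: x∈[4,8], y∈[4,11] → 4·7 = 28.
|P| = 72.
|P ∖ Q| = |P| − |P∩Q| = 72 − 28 = 44.00.

44.00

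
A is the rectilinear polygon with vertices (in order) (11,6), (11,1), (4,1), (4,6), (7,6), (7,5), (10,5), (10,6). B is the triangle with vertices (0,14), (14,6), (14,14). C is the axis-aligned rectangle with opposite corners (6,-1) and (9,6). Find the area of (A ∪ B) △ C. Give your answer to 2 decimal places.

|A ∪ B| = 88.
|(A ∪ B) ∩ C| = 13.
|(A ∪ B) △ C| = 88 + 21 − 26 = 83.00.

83.00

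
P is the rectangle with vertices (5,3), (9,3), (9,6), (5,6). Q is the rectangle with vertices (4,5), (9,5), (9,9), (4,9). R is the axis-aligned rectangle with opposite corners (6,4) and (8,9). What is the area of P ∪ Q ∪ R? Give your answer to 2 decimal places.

28.00

By inclusion–exclusion:
Individual areas: |P| = 12, |Q| = 20, |R| = 10.
|P∩Q|: x∈[5,9], y∈[5,6] → 4·1 = 4.
|P∩R|: x∈[6,8], y∈[4,6] → 2·2 = 4.
|Q∩R|: x∈[6,8], y∈[5,9] → 2·4 = 8.
|P∩Q∩R| = 2.
|P ∪ Q ∪ R| = 42 − 16 + 2 = 28.00.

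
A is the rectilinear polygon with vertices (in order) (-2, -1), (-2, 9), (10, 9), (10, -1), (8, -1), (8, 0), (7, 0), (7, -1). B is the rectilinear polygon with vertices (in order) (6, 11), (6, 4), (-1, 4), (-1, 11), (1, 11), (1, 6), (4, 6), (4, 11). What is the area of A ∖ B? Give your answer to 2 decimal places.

93.00

|A| = 119, |A∩B| = 26.
|A ∖ B| = |A| − |A∩B| = 119 − 26 = 93.00.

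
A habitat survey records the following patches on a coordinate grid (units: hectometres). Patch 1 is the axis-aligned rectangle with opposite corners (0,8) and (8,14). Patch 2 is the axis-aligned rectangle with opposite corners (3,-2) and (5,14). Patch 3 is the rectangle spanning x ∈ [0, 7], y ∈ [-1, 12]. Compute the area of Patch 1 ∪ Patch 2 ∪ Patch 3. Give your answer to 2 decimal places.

By inclusion–exclusion:
Individual areas: |Patch 1| = 48, |Patch 2| = 32, |Patch 3| = 91.
|Patch 1∩Patch 2|: x∈[3,5], y∈[8,14] → 2·6 = 12.
|Patch 1∩Patch 3|: x∈[0,7], y∈[8,12] → 7·4 = 28.
|Patch 2∩Patch 3|: x∈[3,5], y∈[-1,12] → 2·13 = 26.
|Patch 1∩Patch 2∩Patch 3| = 8.
|Patch 1 ∪ Patch 2 ∪ Patch 3| = 171 − 66 + 8 = 113.00.

113.00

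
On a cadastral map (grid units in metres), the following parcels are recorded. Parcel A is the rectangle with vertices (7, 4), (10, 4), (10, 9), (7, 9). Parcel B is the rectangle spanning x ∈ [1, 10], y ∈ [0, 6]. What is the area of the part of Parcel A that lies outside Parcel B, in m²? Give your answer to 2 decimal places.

9.00

|Parcel A∩Parcel B|: x∈[7,10], y∈[4,6] → 3·2 = 6.
|Parcel A| = 15.
|Parcel A ∖ Parcel B| = |Parcel A| − |Parcel A∩Parcel B| = 15 − 6 = 9.00.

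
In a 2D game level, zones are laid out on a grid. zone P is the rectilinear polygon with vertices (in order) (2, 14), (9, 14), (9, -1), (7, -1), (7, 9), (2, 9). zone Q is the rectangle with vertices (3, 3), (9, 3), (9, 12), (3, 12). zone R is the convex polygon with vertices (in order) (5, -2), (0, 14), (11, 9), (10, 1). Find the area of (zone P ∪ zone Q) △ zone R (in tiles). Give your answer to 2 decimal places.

|zone P ∪ zone Q| = 79.
|(zone P ∪ zone Q) ∩ zone R| = 59.5938.
|(zone P ∪ zone Q) △ zone R| = 79 + 94 − 119.1875 = 53.81.

53.81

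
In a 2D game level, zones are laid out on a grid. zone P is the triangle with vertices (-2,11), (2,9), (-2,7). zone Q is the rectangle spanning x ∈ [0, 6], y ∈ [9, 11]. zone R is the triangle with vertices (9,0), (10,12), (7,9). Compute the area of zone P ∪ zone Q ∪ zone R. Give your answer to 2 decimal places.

35.50

By inclusion–exclusion:
Individual areas: |zone P| = 8, |zone Q| = 12, |zone R| = 16.5.
|zone P∩zone Q| = 1.
|zone P∩zone R| = 0.
|zone Q∩zone R| = 0.
|zone P∩zone Q∩zone R| = 0.
|zone P ∪ zone Q ∪ zone R| = 36.5 − 1 + 0 = 35.50.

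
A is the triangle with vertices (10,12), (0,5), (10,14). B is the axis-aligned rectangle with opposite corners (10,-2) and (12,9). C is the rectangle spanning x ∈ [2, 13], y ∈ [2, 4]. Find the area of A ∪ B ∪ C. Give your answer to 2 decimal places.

50.00

By inclusion–exclusion:
Individual areas: |A| = 10, |B| = 22, |C| = 22.
|A∩B| = 0.
|A∩C| = 0.
|B∩C|: x∈[10,12], y∈[2,4] → 2·2 = 4.
|A∩B∩C| = 0.
|A ∪ B ∪ C| = 54 − 4 + 0 = 50.00.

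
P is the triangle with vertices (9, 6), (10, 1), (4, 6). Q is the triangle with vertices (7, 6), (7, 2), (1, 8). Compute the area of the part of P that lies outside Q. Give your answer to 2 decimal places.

8.75

|P| = 12.5, |P∩Q| = 3.75.
|P ∖ Q| = |P| − |P∩Q| = 12.5 − 3.75 = 8.75.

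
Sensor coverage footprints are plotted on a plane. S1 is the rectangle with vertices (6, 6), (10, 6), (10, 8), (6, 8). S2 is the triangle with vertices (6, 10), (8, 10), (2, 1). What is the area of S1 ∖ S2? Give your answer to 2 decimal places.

7.67

|S1| = 8, |S1∩S2| = 0.3333.
|S1 ∖ S2| = |S1| − |S1∩S2| = 8 − 0.3333 = 7.67.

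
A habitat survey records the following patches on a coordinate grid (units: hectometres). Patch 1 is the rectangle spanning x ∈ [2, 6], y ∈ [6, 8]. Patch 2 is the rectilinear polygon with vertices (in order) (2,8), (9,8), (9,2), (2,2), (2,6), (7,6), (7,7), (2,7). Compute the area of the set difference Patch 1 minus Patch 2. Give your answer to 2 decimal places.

|Patch 1| = 8, |Patch 1∩Patch 2| = 4.
|Patch 1 ∖ Patch 2| = |Patch 1| − |Patch 1∩Patch 2| = 8 − 4 = 4.00.

4.00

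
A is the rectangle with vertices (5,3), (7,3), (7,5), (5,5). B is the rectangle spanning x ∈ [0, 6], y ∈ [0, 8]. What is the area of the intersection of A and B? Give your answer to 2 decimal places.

|A∩B|: x∈[5,6], y∈[3,5] → 1·2 = 2.

2.00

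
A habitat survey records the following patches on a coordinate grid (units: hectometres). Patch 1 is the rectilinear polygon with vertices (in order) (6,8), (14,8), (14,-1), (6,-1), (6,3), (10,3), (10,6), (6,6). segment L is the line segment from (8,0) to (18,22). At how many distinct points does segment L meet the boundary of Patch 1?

The segment meets the boundary at (11.636,8), (9.364,3), (10,4.4).

3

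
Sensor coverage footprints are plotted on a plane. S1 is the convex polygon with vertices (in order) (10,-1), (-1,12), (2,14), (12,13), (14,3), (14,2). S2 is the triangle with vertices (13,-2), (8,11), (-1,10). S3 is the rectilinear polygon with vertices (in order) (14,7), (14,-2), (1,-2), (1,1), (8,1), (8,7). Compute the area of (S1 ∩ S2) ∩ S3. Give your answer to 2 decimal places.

17.00

The region (S1 ∩ S2) ∩ S3 is the polygon with vertices (12.03,0.522), (10.978,-0.267), (8,2.286), (8,7), (9.539,7).
By the shoelace formula its area is 17.00.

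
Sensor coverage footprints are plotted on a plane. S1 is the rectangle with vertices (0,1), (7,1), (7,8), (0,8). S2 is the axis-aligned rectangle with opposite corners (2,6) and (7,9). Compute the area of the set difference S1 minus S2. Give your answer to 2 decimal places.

|S1∩S2|: x∈[2,7], y∈[6,8] → 5·2 = 10.
|S1| = 49.
|S1 ∖ S2| = |S1| − |S1∩S2| = 49 − 10 = 39.00.

39.00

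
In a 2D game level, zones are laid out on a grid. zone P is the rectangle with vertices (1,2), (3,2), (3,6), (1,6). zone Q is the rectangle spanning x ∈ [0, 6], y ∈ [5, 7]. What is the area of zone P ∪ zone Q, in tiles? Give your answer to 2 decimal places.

By inclusion–exclusion:
Individual areas: |zone P| = 8, |zone Q| = 12.
|zone P∩zone Q|: x∈[1,3], y∈[5,6] → 2·1 = 2.
|zone P ∪ zone Q| = 20 − 2 = 18.00.

18.00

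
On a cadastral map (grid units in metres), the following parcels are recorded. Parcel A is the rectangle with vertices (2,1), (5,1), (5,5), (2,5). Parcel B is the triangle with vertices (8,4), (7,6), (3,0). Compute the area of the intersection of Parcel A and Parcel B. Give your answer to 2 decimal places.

The intersection is the polygon with vertices (5,1.6), (4.25,1), (3.667,1), (5,3).
By the shoelace formula its area is 1.11.

1.11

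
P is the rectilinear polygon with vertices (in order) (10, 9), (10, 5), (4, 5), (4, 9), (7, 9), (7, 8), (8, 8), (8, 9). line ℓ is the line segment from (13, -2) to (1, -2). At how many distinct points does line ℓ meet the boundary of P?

The segment lies entirely outside P and never meets its boundary.

0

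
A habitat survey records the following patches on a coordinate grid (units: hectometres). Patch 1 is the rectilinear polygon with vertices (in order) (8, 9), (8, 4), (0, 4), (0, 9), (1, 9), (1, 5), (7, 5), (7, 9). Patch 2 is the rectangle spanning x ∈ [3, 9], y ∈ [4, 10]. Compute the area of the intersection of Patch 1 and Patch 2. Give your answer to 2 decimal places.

The intersection is the polygon with vertices (8,4), (3,4), (3,5), (7,5), (7,9), (8,9).
By the shoelace formula its area is 9.00.

9.00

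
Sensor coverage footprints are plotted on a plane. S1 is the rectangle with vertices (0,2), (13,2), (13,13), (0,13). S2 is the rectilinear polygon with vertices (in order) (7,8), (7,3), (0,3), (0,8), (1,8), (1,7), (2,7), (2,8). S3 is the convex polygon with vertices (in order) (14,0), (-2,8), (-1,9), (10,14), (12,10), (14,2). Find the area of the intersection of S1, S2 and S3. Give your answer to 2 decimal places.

The intersection is the polygon with vertices (1,8), (1,7), (2,7), (2,8), (7,8), (7,3.5), (0,7), (0,8).
By the shoelace formula its area is 18.25.

18.25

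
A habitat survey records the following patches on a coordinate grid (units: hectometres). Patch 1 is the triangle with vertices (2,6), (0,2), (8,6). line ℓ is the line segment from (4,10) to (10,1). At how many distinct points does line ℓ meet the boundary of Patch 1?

The segment meets the boundary at (7,5.5), (6.667,6).

2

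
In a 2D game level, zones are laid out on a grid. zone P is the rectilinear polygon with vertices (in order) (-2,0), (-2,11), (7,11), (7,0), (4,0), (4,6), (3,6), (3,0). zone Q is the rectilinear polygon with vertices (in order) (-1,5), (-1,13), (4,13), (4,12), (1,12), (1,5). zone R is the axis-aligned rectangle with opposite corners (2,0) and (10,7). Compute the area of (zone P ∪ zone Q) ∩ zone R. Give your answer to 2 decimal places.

29.00

The region (zone P ∪ zone Q) ∩ zone R is the polygon with vertices (7,0), (4,0), (4,6), (3,6), (3,0), (2,0), (2,7), (7,7).
By the shoelace formula its area is 29.00.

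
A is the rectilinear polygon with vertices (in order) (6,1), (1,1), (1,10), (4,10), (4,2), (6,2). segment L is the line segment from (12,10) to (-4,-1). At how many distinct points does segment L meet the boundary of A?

2

The segment meets the boundary at (1,2.438), (4,4.5).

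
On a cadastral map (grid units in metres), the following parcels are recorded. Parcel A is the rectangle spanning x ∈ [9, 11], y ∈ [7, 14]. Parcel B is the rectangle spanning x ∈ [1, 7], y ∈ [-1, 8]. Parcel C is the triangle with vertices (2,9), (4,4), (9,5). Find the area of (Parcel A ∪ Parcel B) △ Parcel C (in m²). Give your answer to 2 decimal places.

|Parcel A ∪ Parcel B| = 68.
|(Parcel A ∪ Parcel B) ∩ Parcel C| = 11.2821.
|(Parcel A ∪ Parcel B) △ Parcel C| = 68 + 13.5 − 22.5643 = 58.94.

58.94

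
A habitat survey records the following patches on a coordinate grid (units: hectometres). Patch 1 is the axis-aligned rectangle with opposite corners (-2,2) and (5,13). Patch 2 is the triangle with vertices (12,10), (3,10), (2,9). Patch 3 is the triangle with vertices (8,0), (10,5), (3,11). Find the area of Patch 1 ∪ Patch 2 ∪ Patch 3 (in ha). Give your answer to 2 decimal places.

By inclusion–exclusion:
Individual areas: |Patch 1| = 77, |Patch 2| = 4.5, |Patch 3| = 23.5.
|Patch 1∩Patch 2| = 2.05.
|Patch 1∩Patch 3| = 2.6857.
|Patch 2∩Patch 3| = 0.745.
|Patch 1∩Patch 2∩Patch 3| = 0.745.
|Patch 1 ∪ Patch 2 ∪ Patch 3| = 105 − 5.4807 + 0.745 = 100.26.

100.26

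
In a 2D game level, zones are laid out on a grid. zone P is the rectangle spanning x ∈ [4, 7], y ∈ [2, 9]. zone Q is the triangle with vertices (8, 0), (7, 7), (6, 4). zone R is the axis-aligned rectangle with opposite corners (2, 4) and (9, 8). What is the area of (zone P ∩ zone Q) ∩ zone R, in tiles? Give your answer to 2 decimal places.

1.50

The region (zone P ∩ zone Q) ∩ zone R is the polygon with vertices (7,7), (7,4), (6,4).
By the shoelace formula its area is 1.50.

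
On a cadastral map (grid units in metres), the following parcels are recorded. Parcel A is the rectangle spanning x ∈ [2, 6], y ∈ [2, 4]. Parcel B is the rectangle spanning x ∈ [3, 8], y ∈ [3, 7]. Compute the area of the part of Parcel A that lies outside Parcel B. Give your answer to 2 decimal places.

|Parcel A∩Parcel B|: x∈[3,6], y∈[3,4] → 3·1 = 3.
|Parcel A| = 8.
|Parcel A ∖ Parcel B| = |Parcel A| − |Parcel A∩Parcel B| = 8 − 3 = 5.00.

5.00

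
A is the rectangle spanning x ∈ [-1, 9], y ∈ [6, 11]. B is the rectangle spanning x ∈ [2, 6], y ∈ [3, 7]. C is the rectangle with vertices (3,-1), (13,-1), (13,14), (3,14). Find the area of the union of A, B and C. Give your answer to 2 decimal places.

173.00

By inclusion–exclusion:
Individual areas: |A| = 50, |B| = 16, |C| = 150.
|A∩B|: x∈[2,6], y∈[6,7] → 4·1 = 4.
|A∩C|: x∈[3,9], y∈[6,11] → 6·5 = 30.
|B∩C|: x∈[3,6], y∈[3,7] → 3·4 = 12.
|A∩B∩C| = 3.
|A ∪ B ∪ C| = 216 − 46 + 3 = 173.00.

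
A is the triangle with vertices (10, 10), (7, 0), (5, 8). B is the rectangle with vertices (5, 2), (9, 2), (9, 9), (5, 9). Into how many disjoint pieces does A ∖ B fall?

2

A ∖ B splits into 2 disjoint pieces (area 1.9167, area 1.1).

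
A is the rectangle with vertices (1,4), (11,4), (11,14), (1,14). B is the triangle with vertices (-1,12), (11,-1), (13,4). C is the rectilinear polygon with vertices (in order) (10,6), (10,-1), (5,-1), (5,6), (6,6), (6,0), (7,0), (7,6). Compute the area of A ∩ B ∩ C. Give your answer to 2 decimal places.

6.97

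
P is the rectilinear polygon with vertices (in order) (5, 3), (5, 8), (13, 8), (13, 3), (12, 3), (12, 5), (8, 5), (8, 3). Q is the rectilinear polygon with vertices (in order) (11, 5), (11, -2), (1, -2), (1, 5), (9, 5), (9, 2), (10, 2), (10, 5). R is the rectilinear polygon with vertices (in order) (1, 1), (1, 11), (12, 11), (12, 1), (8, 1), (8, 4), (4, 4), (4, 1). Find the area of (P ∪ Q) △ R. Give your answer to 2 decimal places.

99.00

|P ∪ Q| = 93.
|(P ∪ Q) ∩ R| = 46.
|(P ∪ Q) △ R| = 93 + 98 − 92 = 99.00.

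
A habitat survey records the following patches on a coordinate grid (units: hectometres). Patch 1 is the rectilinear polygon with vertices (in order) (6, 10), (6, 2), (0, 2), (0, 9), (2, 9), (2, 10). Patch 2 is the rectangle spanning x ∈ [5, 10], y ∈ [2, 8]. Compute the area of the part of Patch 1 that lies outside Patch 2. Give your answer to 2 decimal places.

|Patch 1| = 46, |Patch 1∩Patch 2| = 6.
|Patch 1 ∖ Patch 2| = |Patch 1| − |Patch 1∩Patch 2| = 46 − 6 = 40.00.

40.00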